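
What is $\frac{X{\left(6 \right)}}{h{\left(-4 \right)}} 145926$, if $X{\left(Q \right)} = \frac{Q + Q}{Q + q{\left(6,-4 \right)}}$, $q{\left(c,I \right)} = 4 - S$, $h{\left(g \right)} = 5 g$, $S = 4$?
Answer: $- \frac{72963}{5} \approx -14593.0$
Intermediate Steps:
$q{\left(c,I \right)} = 0$ ($q{\left(c,I \right)} = 4 - 4 = 0$)
$X{\left(Q \right)} = 2$ ($X{\left(Q \right)} = \frac{Q + Q}{Q + 0} = \frac{2 Q}{Q} = 2$)
$\frac{X{\left(6 \right)}}{h{\left(-4 \right)}} 145926 = \frac{2}{5 \left(-4\right)} 145926 = \frac{2}{-20} \cdot 145926 = 2 \left(- \frac{1}{20}\right) 145926 = \left(- \frac{1}{10}\right) 145926 = - \frac{72963}{5}$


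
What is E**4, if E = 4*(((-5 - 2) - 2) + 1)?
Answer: 1048576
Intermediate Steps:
E = -32 (E = 4*((-7 - 2) + 1) = 4*(-9 + 1) = 4*(-8) = -32)
E**4 = (-32)**4 = 1048576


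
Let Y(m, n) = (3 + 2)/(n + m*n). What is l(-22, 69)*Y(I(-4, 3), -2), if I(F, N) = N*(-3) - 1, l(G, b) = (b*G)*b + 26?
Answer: -261790/9 ≈ -29088.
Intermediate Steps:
l(G, b) = 26 + G*b**2 (l(G, b) = (G*b)*b + 26 = G*b**2 + 26 = 26 + G*b**2)
I(F, N) = -1 - 3*N (I(F, N) = -3*N - 1 = -1 - 3*N)
Y(m, n) = 5/(n + m*n)
l(-22, 69)*Y(I(-4, 3), -2) = (26 - 22*69**2)*(5/(-2*(1 + (-1 - 3*3)))) = (26 - 22*4761)*(5*(-1/2)/(1 + (-1 - 9))) = (26 - 104742)*(5*(-1/2)/(1 - 10)) = -523580*(-1)/(2*(-9)) = -523580*(-1)*(-1)/(2*9) = -104716*5/18 = -261790/9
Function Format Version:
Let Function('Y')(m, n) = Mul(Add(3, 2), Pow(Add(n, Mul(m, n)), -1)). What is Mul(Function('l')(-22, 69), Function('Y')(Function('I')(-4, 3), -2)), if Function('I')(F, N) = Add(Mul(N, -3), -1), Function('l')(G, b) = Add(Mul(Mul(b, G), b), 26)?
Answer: Rational(-261790, 9) ≈ -29088.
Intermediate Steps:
Function('l')(G, b) = Add(26, Mul(G, Pow(b, 2))) (Function('l')(G, b) = Add(Mul(Mul(G, b), b), 26) = Add(Mul(G, Pow(b, 2)), 26) = Add(26, Mul(G, Pow(b, 2))))
Function('I')(F, N) = Add(-1, Mul(-3, N)) (Function('I')(F, N) = Add(Mul(-3, N), -1) = Add(-1, Mul(-3, N)))
Function('Y')(m, n) = Mul(5, Pow(Add(n, Mul(m, n)), -1))
Mul(Function('l')(-22, 69), Function('Y')(Function('I')(-4, 3), -2)) = Mul(Add(26, Mul(-22, Pow(69, 2))), Mul(5, Pow(-2, -1), Pow(Add(1, Add(-1, Mul(-3, 3))), -1))) = Mul(Add(26, Mul(-22, 4761)), Mul(5, Rational(-1, 2), Pow(Add(1, Add(-1, -9)), -1))) = Mul(Add(26, -104742), Mul(5, Rational(-1, 2), Pow(Add(1, -10), -1))) = Mul(-104716, Mul(5, Rational(-1, 2), Pow(-9, -1))) = Mul(-104716, Mul(5, Rational(-1, 2), Rational(-1, 9))) = Mul(-104716, Rational(5, 18)) = Rational(-261790, 9)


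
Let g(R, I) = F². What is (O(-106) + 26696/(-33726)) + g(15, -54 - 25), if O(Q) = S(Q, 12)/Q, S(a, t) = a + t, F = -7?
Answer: 43878328/893739 ≈ 49.095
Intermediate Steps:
g(R, I) = 49 (g(R, I) = (-7)² = 49)
O(Q) = (12 + Q)/Q (O(Q) = (Q + 12)/Q = (12 + Q)/Q)
(O(-106) + 26696/(-33726)) + g(15, -54 - 25) = ((12 - 106)/(-106) + 26696/(-33726)) + 49 = (-1/106*(-94) + 26696*(-1/33726)) + 49 = (47/53 - 13348/16863) + 49 = 85117/893739 + 49 = 43878328/893739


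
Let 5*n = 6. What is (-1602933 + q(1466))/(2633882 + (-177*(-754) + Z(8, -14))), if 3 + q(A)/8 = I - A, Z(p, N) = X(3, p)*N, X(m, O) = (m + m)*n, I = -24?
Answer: -734035/1257836 ≈ -0.58357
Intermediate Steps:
n = 6/5 (n = (⅕)*6 = 6/5 ≈ 1.2000)
X(m, O) = 12*m/5 (X(m, O) = (m + m)*(6/5) = (2*m)*(6/5) = 12*m/5)
Z(p, N) = 36*N/5 (Z(p, N) = ((12/5)*3)*N = 36*N/5)
q(A) = -216 - 8*A (q(A) = -24 + 8*(-24 - A) = -24 + (-192 - 8*A) = -216 - 8*A)
(-1602933 + q(1466))/(2633882 + (-177*(-754) + Z(8, -14))) = (-1602933 + (-216 - 8*1466))/(2633882 + (-177*(-754) + (36/5)*(-14))) = (-1602933 + (-216 - 11728))/(2633882 + (133458 - 504/5)) = (-1602933 - 11944)/(2633882 + 666786/5) = -1614877/13836196/5 = -1614877*5/13836196 = -734035/1257836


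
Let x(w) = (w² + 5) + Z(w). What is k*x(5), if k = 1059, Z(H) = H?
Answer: 37065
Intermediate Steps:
x(w) = 5 + w + w² (x(w) = (w² + 5) + w = (5 + w²) + w = 5 + w + w²)
k*x(5) = 1059*(5 + 5 + 5²) = 1059*(5 + 5 + 25) = 1059*35 = 37065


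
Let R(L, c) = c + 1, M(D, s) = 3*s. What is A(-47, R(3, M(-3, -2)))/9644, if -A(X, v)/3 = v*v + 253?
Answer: -417/4822 ≈ -0.086479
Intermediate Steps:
R(L, c) = 1 + c
A(X, v) = -759 - 3*v² (A(X, v) = -3*(v*v + 253) = -3*(v² + 253) = -3*(253 + v²) = -759 - 3*v²)
A(-47, R(3, M(-3, -2)))/9644 = (-759 - 3*(1 + 3*(-2))²)/9644 = (-759 - 3*(1 - 6)²)*(1/9644) = (-759 - 3*(-5)²)*(1/9644) = (-759 - 3*25)*(1/9644) = (-759 - 75)*(1/9644) = -834*1/9644 = -417/4822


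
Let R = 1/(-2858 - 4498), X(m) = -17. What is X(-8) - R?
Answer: -125051/7356 ≈ -17.000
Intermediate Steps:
R = -1/7356 (R = 1/(-7356) = -1/7356 ≈ -0.00013594)
X(-8) - R = -17 - 1*(-1/7356) = -17 + 1/7356 = -125051/7356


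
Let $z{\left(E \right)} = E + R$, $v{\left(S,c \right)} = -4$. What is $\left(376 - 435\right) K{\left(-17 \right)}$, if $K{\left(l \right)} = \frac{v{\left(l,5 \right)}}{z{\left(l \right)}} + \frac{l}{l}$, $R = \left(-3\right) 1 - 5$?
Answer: $- \frac{1711}{25} \approx -68.44$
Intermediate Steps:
$R = -8$ ($R = -3 - 5 = -8$)
$z{\left(E \right)} = -8 + E$ ($z{\left(E \right)} = E - 8 = -8 + E$)
$K{\left(l \right)} = 1 - \frac{4}{-8 + l}$ ($K{\left(l \right)} = - \frac{4}{-8 + l} + \frac{l}{l} = - \frac{4}{-8 + l} + 1 = 1 - \frac{4}{-8 + l}$)
$\left(376 - 435\right) K{\left(-17 \right)} = \left(376 - 435\right) \frac{-12 - 17}{-8 - 17} = - 59 \frac{1}{-25} \left(-29\right) = - 59 \left(\left(- \frac{1}{25}\right) \left(-29\right)\right) = \left(-59\right) \frac{29}{25} = - \frac{1711}{25}$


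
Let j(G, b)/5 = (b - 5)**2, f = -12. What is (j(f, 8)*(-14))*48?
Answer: -30240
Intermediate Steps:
j(G, b) = 5*(-5 + b)**2 (j(G, b) = 5*(b - 5)**2 = 5*(-5 + b)**2)
(j(f, 8)*(-14))*48 = ((5*(-5 + 8)**2)*(-14))*48 = ((5*3**2)*(-14))*48 = ((5*9)*(-14))*48 = (45*(-14))*48 = -630*48 = -30240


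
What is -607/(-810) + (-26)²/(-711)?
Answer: -12887/63990 ≈ -0.20139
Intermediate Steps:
-607/(-810) + (-26)²/(-711) = -607*(-1/810) + 676*(-1/711) = 607/810 - 676/711 = -12887/63990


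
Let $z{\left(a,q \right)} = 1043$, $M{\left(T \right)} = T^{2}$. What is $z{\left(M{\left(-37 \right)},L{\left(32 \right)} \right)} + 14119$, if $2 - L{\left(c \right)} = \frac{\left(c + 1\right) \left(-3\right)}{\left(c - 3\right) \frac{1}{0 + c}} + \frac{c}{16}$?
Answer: $15162$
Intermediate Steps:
$L{\left(c \right)} = 2 - \frac{c}{16} - \frac{c \left(-3 - 3 c\right)}{-3 + c}$ ($L{\left(c \right)} = 2 - \left(\frac{\left(c + 1\right) \left(-3\right)}{\left(c - 3\right) \frac{1}{0 + c}} + \frac{c}{16}\right) = 2 - \left(\frac{\left(1 + c\right) \left(-3\right)}{\left(-3 + c\right) \frac{1}{c}} + c \frac{1}{16}\right) = 2 - \left(\frac{-3 - 3 c}{\frac{1}{c} \left(-3 + c\right)} + \frac{c}{16}\right) = 2 - \left(\left(-3 - 3 c\right) \frac{c}{-3 + c} + \frac{c}{16}\right) = 2 - \left(\frac{c \left(-3 - 3 c\right)}{-3 + c} + \frac{c}{16}\right) = 2 - \left(\frac{c}{16} + \frac{c \left(-3 - 3 c\right)}{-3 + c}\right) = 2 - \frac{c}{16} - \frac{c \left(-3 - 3 c\right)}{-3 + c}$)
$z{\left(M{\left(-37 \right)},L{\left(32 \right)} \right)} + 14119 = 1043 + 14119 = 15162$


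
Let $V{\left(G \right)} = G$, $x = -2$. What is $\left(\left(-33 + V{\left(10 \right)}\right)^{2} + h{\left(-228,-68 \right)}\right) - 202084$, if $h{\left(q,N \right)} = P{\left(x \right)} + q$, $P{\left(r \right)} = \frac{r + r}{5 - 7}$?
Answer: $-201781$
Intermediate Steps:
$P{\left(r \right)} = - r$ ($P{\left(r \right)} = \frac{2 r}{-2} = 2 r \left(- \frac{1}{2}\right) = - r$)
$h{\left(q,N \right)} = 2 + q$ ($h{\left(q,N \right)} = \left(-1\right) \left(-2\right) + q = 2 + q$)
$\left(\left(-33 + V{\left(10 \right)}\right)^{2} + h{\left(-228,-68 \right)}\right) - 202084 = \left(\left(-33 + 10\right)^{2} + \left(2 - 228\right)\right) - 202084 = \left(\left(-23\right)^{2} - 226\right) - 202084 = \left(529 - 226\right) - 202084 = 303 - 202084 = -201781$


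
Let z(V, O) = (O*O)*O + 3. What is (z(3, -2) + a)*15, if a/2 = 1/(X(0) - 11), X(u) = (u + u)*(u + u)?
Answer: -855/11 ≈ -77.727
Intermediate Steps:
z(V, O) = 3 + O³ (z(V, O) = O²*O + 3 = O³ + 3 = 3 + O³)
X(u) = 4*u² (X(u) = (2*u)*(2*u) = 4*u²)
a = -2/11 (a = 2/(4*0² - 11) = 2/(4*0 - 11) = 2/(0 - 11) = 2/(-11) = 2*(-1/11) = -2/11 ≈ -0.18182)
(z(3, -2) + a)*15 = ((3 + (-2)³) - 2/11)*15 = ((3 - 8) - 2/11)*15 = (-5 - 2/11)*15 = -57/11*15 = -855/11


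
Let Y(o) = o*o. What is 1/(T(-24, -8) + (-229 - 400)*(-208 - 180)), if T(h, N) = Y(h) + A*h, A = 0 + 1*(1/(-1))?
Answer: 1/244652 ≈ 4.0874e-6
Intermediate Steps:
A = -1 (A = 0 + 1*(1*(-1)) = 0 + 1*(-1) = 0 - 1 = -1)
Y(o) = o²
T(h, N) = h² - h
1/(T(-24, -8) + (-229 - 400)*(-208 - 180)) = 1/(-24*(-1 - 24) + (-229 - 400)*(-208 - 180)) = 1/(-24*(-25) - 629*(-388)) = 1/(600 + 244052) = 1/244652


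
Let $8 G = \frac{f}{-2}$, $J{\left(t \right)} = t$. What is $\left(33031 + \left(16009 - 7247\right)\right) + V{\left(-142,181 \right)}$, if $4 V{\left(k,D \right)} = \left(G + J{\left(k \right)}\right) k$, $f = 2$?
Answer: $\frac{749415}{16} \approx 46838.0$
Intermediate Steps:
$G = - \frac{1}{8}$ ($G = \frac{2 \frac{1}{-2}}{8} = \frac{2 \left(- \frac{1}{2}\right)}{8} = \frac{1}{8} \left(-1\right) = - \frac{1}{8} \approx -0.125$)
$V{\left(k,D \right)} = \frac{k \left(- \frac{1}{8} + k\right)}{4}$ ($V{\left(k,D \right)} = \frac{\left(- \frac{1}{8} + k\right) k}{4} = \frac{k \left(- \frac{1}{8} + k\right)}{4}$)
$\left(33031 + \left(16009 - 7247\right)\right) + V{\left(-142,181 \right)} = \left(33031 + \left(16009 - 7247\right)\right) + \frac{1}{32} \left(-142\right) \left(-1 + 8 \left(-142\right)\right) = \left(33031 + 8762\right) + \frac{1}{32} \left(-142\right) \left(-1 - 1136\right) = 41793 + \frac{1}{32} \left(-142\right) \left(-1137\right) = 41793 + \frac{80727}{16} = \frac{749415}{16}$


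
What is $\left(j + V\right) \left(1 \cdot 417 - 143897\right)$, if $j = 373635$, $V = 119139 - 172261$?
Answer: $-45987205240$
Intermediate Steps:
$V = -53122$ ($V = 119139 - 172261 = -53122$)
$\left(j + V\right) \left(1 \cdot 417 - 143897\right) = \left(373635 - 53122\right) \left(1 \cdot 417 - 143897\right) = 320513 \left(417 - 143897\right) = 320513 \left(-143480\right) = -45987205240$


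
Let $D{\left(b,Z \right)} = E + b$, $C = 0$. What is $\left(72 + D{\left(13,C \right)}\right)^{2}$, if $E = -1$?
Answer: $7056$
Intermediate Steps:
$D{\left(b,Z \right)} = -1 + b$
$\left(72 + D{\left(13,C \right)}\right)^{2} = \left(72 + \left(-1 + 13\right)\right)^{2} = \left(72 + 12\right)^{2} = 84^{2} = 7056$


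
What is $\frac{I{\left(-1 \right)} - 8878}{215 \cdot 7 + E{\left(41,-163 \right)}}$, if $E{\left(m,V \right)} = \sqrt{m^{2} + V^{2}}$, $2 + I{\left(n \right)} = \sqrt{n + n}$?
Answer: $- \frac{534576}{89471} + \frac{1776 \sqrt{1130}}{89471} - \frac{2 i \sqrt{565}}{447355} + \frac{301 i \sqrt{2}}{447355} \approx -5.3076 + 0.00084528 i$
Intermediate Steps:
$I{\left(n \right)} = -2 + \sqrt{2} \sqrt{n}$ ($I{\left(n \right)} = -2 + \sqrt{n + n} = -2 + \sqrt{2 n} = -2 + \sqrt{2} \sqrt{n}$)
$E{\left(m,V \right)} = \sqrt{V^{2} + m^{2}}$
$\frac{I{\left(-1 \right)} - 8878}{215 \cdot 7 + E{\left(41,-163 \right)}} = \frac{\left(-2 + \sqrt{2} \sqrt{-1}\right) - 8878}{215 \cdot 7 + \sqrt{\left(-163\right)^{2} + 41^{2}}} = \frac{\left(-2 + \sqrt{2} i\right) - 8878}{1505 + \sqrt{26569 + 1681}} = \frac{\left(-2 + i \sqrt{2}\right) - 8878}{1505 + \sqrt{28250}} = \frac{-8880 + i \sqrt{2}}{1505 + 5 \sqrt{1130}}$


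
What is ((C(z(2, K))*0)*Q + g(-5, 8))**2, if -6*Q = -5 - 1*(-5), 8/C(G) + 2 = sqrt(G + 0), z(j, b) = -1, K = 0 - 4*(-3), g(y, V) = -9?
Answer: 81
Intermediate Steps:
K = 12 (K = 0 + 12 = 12)
C(G) = 8/(-2 + sqrt(G)) (C(G) = 8/(-2 + sqrt(G + 0)) = 8/(-2 + sqrt(G)))
Q = 0 (Q = -(-5 - 1*(-5))/6 = -(-5 + 5)/6 = -1/6*0 = 0)
((C(z(2, K))*0)*Q + g(-5, 8))**2 = (((8/(-2 + sqrt(-1)))*0)*0 - 9)**2 = (((8/(-2 + I))*0)*0 - 9)**2 = (((8*((-2 - I)/5))*0)*0 - 9)**2 = (((8*(-2 - I)/5)*0)*0 - 9)**2 = (0*0 - 9)**2 = (0 - 9)**2 = (-9)**2 = 81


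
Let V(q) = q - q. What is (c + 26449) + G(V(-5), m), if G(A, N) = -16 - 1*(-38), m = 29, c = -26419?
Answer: 52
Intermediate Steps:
V(q) = 0
G(A, N) = 22 (G(A, N) = -16 + 38 = 22)
(c + 26449) + G(V(-5), m) = (-26419 + 26449) + 22 = 30 + 22 = 52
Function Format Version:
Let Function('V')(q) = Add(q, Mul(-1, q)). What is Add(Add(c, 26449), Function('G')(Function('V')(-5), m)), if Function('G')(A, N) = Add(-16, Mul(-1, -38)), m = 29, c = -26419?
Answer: 52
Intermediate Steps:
Function('V')(q) = 0
Function('G')(A, N) = 22 (Function('G')(A, N) = Add(-16, 38) = 22)
Add(Add(c, 26449), Function('G')(Function('V')(-5), m)) = Add(Add(-26419, 26449), 22) = Add(30, 22) = 52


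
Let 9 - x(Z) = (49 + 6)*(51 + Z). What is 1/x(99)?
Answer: -1/8241 ≈ -0.00012134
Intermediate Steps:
x(Z) = -2796 - 55*Z (x(Z) = 9 - (49 + 6)*(51 + Z) = 9 - 55*(51 + Z) = 9 - (2805 + 55*Z) = 9 + (-2805 - 55*Z) = -2796 - 55*Z)
1/x(99) = 1/(-2796 - 55*99) = 1/(-2796 - 5445) = 1/(-8241) = -1/8241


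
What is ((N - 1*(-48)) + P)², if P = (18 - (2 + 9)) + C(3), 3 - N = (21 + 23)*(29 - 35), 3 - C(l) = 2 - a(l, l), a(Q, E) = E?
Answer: 106276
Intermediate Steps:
C(l) = 1 + l (C(l) = 3 - (2 - l) = 3 + (-2 + l) = 1 + l)
N = 267 (N = 3 - (21 + 23)*(29 - 35) = 3 - 44*(-6) = 3 - 1*(-264) = 3 + 264 = 267)
P = 11 (P = (18 - (2 + 9)) + (1 + 3) = (18 - 1*11) + 4 = (18 - 11) + 4 = 7 + 4 = 11)
((N - 1*(-48)) + P)² = ((267 - 1*(-48)) + 11)² = ((267 + 48) + 11)² = (315 + 11)² = 326² = 106276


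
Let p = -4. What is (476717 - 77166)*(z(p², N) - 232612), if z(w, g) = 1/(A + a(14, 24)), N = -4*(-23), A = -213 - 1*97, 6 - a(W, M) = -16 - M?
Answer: -24536254703519/264 ≈ -9.2940e+10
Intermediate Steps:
a(W, M) = 22 + M (a(W, M) = 6 - (-16 - M) = 6 + (16 + M) = 22 + M)
A = -310 (A = -213 - 97 = -310)
N = 92
z(w, g) = -1/264 (z(w, g) = 1/(-310 + (22 + 24)) = 1/(-310 + 46) = 1/(-264) = -1/264)
(476717 - 77166)*(z(p², N) - 232612) = (476717 - 77166)*(-1/264 - 232612) = 399551*(-61409569/264) = -24536254703519/264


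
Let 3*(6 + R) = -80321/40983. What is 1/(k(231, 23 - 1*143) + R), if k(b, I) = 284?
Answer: 122949/34099501 ≈ 0.0036056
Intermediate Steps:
R = -818015/122949 (R = -6 + (-80321/40983)/3 = -6 + (-80321*1/40983)/3 = -6 + (⅓)*(-80321/40983) = -6 - 80321/122949 = -818015/122949 ≈ -6.6533)
1/(k(231, 23 - 1*143) + R) = 1/(284 - 818015/122949) = 1/(34099501/122949) = 122949/34099501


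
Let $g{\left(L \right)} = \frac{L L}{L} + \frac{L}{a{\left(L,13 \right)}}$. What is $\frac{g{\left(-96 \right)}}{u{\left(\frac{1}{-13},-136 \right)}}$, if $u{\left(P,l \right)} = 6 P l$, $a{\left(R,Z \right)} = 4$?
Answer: $- \frac{65}{34} \approx -1.9118$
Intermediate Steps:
$u{\left(P,l \right)} = 6 P l$
$g{\left(L \right)} = \frac{5 L}{4}$ ($g{\left(L \right)} = \frac{L L}{L} + \frac{L}{4} = \frac{L^{2}}{L} + L \frac{1}{4} = L + \frac{L}{4} = \frac{5 L}{4}$)
$\frac{g{\left(-96 \right)}}{u{\left(\frac{1}{-13},-136 \right)}} = \frac{\frac{5}{4} \left(-96\right)}{6 \frac{1}{-13} \left(-136\right)} = - \frac{120}{6 \left(- \frac{1}{13}\right) \left(-136\right)} = - \frac{120}{\frac{816}{13}} = \left(-120\right) \frac{13}{816} = - \frac{65}{34}$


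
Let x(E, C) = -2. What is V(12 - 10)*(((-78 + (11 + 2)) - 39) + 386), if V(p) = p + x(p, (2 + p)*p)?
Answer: 0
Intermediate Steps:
V(p) = -2 + p (V(p) = p - 2 = -2 + p)
V(12 - 10)*(((-78 + (11 + 2)) - 39) + 386) = (-2 + (12 - 10))*(((-78 + (11 + 2)) - 39) + 386) = (-2 + 2)*(((-78 + 13) - 39) + 386) = 0*((-65 - 39) + 386) = 0*(-104 + 386) = 0*282 = 0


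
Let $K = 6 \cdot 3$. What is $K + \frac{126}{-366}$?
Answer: $\frac{1077}{61} \approx 17.656$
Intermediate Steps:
$K = 18$
$K + \frac{126}{-366} = 18 + \frac{126}{-366} = 18 + 126 \left(- \frac{1}{366}\right) = 18 - \frac{21}{61} = \frac{1077}{61}$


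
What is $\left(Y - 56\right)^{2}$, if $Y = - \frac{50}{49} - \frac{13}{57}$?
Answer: $\frac{25566411025}{7800849} \approx 3277.4$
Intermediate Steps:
$Y = - \frac{3487}{2793}$ ($Y = \left(-50\right) \frac{1}{49} - \frac{13}{57} = - \frac{50}{49} - \frac{13}{57} = - \frac{3487}{2793} \approx -1.2485$)
$\left(Y - 56\right)^{2} = \left(- \frac{3487}{2793} - 56\right)^{2} = \left(- \frac{159895}{2793}\right)^{2} = \frac{25566411025}{7800849}$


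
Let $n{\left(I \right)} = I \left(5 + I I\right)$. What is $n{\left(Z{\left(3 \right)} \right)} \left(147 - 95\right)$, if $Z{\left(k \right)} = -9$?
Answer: $-40248$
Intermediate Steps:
$n{\left(I \right)} = I \left(5 + I^{2}\right)$
$n{\left(Z{\left(3 \right)} \right)} \left(147 - 95\right) = - 9 \left(5 + \left(-9\right)^{2}\right) \left(147 - 95\right) = - 9 \left(5 + 81\right) 52 = \left(-9\right) 86 \cdot 52 = \left(-774\right) 52 = -40248$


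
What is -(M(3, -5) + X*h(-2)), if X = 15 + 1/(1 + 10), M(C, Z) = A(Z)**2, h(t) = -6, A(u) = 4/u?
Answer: 24724/275 ≈ 89.905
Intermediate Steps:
M(C, Z) = 16/Z**2 (M(C, Z) = (4/Z)**2 = 16/Z**2)
X = 166/11 (X = 15 + 1/11 = 166/11 ≈ 15.091)
-(M(3, -5) + X*h(-2)) = -(16/(-5)**2 + (166/11)*(-6)) = -(16*(1/25) - 996/11) = -(16/25 - 996/11) = -1*(-24724/275) = 24724/275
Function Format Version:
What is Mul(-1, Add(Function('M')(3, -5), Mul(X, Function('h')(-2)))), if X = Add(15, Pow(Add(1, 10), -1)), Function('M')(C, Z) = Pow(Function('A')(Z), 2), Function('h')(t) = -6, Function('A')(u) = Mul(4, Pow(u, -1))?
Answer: Rational(24724, 275) ≈ 89.905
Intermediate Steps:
Function('M')(C, Z) = Mul(16, Pow(Z, -2)) (Function('M')(C, Z) = Pow(Mul(4, Pow(Z, -1)), 2) = Mul(16, Pow(Z, -2)))
X = Rational(166, 11) (X = Add(15, Pow(11, -1)) = Add(15, Rational(1, 11)) = Rational(166, 11) ≈ 15.091)
Mul(-1, Add(Function('M')(3, -5), Mul(X, Function('h')(-2)))) = Mul(-1, Add(Mul(16, Pow(-5, -2)), Mul(Rational(166, 11), -6))) = Mul(-1, Add(Mul(16, Rational(1, 25)), Rational(-996, 11))) = Mul(-1, Add(Rational(16, 25), Rational(-996, 11))) = Mul(-1, Rational(-24724, 275)) = Rational(24724, 275)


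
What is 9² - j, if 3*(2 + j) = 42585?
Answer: -14112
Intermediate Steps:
j = 14193 (j = -2 + (⅓)*42585 = -2 + 14195 = 14193)
9² - j = 9² - 1*14193 = 81 - 14193 = -14112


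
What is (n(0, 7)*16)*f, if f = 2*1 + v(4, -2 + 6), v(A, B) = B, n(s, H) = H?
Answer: 672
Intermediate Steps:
f = 6 (f = 2*1 + (-2 + 6) = 2 + 4 = 6)
(n(0, 7)*16)*f = (7*16)*6 = 112*6 = 672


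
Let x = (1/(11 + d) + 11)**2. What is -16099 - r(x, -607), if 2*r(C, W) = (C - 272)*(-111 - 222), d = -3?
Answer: -5219843/128 ≈ -40780.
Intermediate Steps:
x = 7921/64 (x = (1/(11 - 3) + 11)**2 = (1/8 + 11)**2 = (89/8)**2 = 7921/64 ≈ 123.77)
r(C, W) = 45288 - 333*C/2 (r(C, W) = ((C - 272)*(-111 - 222))/2 = ((-272 + C)*(-333))/2 = (90576 - 333*C)/2 = 45288 - 333*C/2)
-16099 - r(x, -607) = -16099 - (45288 - 333/2*7921/64) = -16099 - (45288 - 2637693/128) = -16099 - 1*3159171/128 = -16099 - 3159171/128 = -5219843/128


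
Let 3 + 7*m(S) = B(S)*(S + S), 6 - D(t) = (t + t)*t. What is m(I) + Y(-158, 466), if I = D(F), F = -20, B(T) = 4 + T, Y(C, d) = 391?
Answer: 1257254/7 ≈ 1.7961e+5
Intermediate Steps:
D(t) = 6 - 2*t**2 (D(t) = 6 - (t + t)*t = 6 - 2*t*t = 6 - 2*t**2)
I = -794 (I = 6 - 2*(-20)**2 = 6 - 2*400 = 6 - 800 = -794)
m(S) = -3/7 + 2*S*(4 + S)/7 (m(S) = -3/7 + ((4 + S)*(S + S))/7 = -3/7 + ((4 + S)*(2*S))/7 = -3/7 + (2*S*(4 + S))/7 = -3/7 + 2*S*(4 + S)/7)
m(I) + Y(-158, 466) = (-3/7 + (2/7)*(-794)*(4 - 794)) + 391 = (-3/7 + (2/7)*(-794)*(-790)) + 391 = (-3/7 + 1254520/7) + 391 = 1254517/7 + 391 = 1257254/7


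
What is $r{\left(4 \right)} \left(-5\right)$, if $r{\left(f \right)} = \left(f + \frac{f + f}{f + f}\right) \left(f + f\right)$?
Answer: $-200$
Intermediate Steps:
$r{\left(f \right)} = 2 f \left(1 + f\right)$ ($r{\left(f \right)} = \left(f + \frac{2 f}{2 f}\right) 2 f = \left(f + 2 f \frac{1}{2 f}\right) 2 f = \left(f + 1\right) 2 f = \left(1 + f\right) 2 f = 2 f \left(1 + f\right)$)
$r{\left(4 \right)} \left(-5\right) = 2 \cdot 4 \left(1 + 4\right) \left(-5\right) = 2 \cdot 4 \cdot 5 \left(-5\right) = 40 \left(-5\right) = -200$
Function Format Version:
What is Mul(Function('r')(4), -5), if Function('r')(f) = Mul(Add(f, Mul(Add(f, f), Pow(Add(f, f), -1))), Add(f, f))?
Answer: -200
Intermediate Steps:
Function('r')(f) = Mul(2, f, Add(1, f)) (Function('r')(f) = Mul(Add(f, Mul(Mul(2, f), Pow(Mul(2, f), -1))), Mul(2, f)) = Mul(Add(f, Mul(Mul(2, f), Mul(Rational(1, 2), Pow(f, -1)))), Mul(2, f)) = Mul(Add(f, 1), Mul(2, f)) = Mul(Add(1, f), Mul(2, f)) = Mul(2, f, Add(1, f)))
Mul(Function('r')(4), -5) = Mul(Mul(2, 4, Add(1, 4)), -5) = Mul(Mul(2, 4, 5), -5) = Mul(40, -5) = -200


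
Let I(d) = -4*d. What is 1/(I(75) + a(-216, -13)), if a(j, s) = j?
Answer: -1/516 ≈ -0.0019380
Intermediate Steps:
1/(I(75) + a(-216, -13)) = 1/(-4*75 - 216) = 1/(-300 - 216) = 1/(-516) = -1/516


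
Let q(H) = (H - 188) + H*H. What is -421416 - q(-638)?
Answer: -827634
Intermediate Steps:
q(H) = -188 + H + H² (q(H) = (-188 + H) + H² = -188 + H + H²)
-421416 - q(-638) = -421416 - (-188 - 638 + (-638)²) = -421416 - (-188 - 638 + 407044) = -421416 - 1*406218 = -421416 - 406218 = -827634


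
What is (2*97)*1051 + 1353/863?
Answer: 175961875/863 ≈ 2.0390e+5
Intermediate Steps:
(2*97)*1051 + 1353/863 = 194*1051 + 1353*(1/863) = 203894 + 1353/863 = 175961875/863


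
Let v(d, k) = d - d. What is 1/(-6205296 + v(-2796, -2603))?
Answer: -1/6205296 ≈ -1.6115e-7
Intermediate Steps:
v(d, k) = 0
1/(-6205296 + v(-2796, -2603)) = 1/(-6205296 + 0) = 1/(-6205296) = -1/6205296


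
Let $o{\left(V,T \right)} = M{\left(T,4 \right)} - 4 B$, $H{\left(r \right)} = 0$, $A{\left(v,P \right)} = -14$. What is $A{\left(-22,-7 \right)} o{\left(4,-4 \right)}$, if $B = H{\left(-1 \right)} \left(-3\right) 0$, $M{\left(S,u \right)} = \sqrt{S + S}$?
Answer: $- 28 i \sqrt{2} \approx - 39.598 i$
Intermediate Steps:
$M{\left(S,u \right)} = \sqrt{2} \sqrt{S}$ ($M{\left(S,u \right)} = \sqrt{2 S} = \sqrt{2} \sqrt{S}$)
$B = 0$ ($B = 0 \left(-3\right) 0 = 0 \cdot 0 = 0$)
$o{\left(V,T \right)} = \sqrt{2} \sqrt{T}$ ($o{\left(V,T \right)} = \sqrt{2} \sqrt{T} - 0 = \sqrt{2} \sqrt{T} + 0 = \sqrt{2} \sqrt{T}$)
$A{\left(-22,-7 \right)} o{\left(4,-4 \right)} = - 14 \sqrt{2} \sqrt{-4} = - 14 \sqrt{2} \cdot 2 i = - 14 \cdot 2 i \sqrt{2} = - 28 i \sqrt{2}$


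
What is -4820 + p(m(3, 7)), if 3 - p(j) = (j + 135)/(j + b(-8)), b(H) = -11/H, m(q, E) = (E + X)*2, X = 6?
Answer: -1056211/219 ≈ -4822.9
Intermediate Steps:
m(q, E) = 12 + 2*E (m(q, E) = (E + 6)*2 = (6 + E)*2 = 12 + 2*E)
p(j) = 3 - (135 + j)/(11/8 + j) (p(j) = 3 - (j + 135)/(j - 11/(-8)) = 3 - (135 + j)/(j - 11*(-⅛)) = 3 - (135 + j)/(j + 11/8) = 3 - (135 + j)/(11/8 + j))
-4820 + p(m(3, 7)) = -4820 + (-1047 + 16*(12 + 2*7))/(11 + 8*(12 + 2*7)) = -4820 + (-1047 + 16*(12 + 14))/(11 + 8*(12 + 14)) = -4820 + (-1047 + 16*26)/(11 + 8*26) = -4820 + (-1047 + 416)/(11 + 208) = -4820 - 631/219 = -1056211/219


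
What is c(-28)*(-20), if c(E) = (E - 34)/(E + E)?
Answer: -155/7 ≈ -22.143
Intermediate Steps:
c(E) = (-34 + E)/(2*E) (c(E) = (-34 + E)/((2*E)) = (-34 + E)*(1/(2*E)) = (-34 + E)/(2*E))
c(-28)*(-20) = ((½)*(-34 - 28)/(-28))*(-20) = ((½)*(-1/28)*(-62))*(-20) = (31/28)*(-20) = -155/7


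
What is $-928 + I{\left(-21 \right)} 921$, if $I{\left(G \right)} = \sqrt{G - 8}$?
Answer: $-928 + 921 i \sqrt{29} \approx -928.0 + 4959.7 i$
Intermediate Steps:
$I{\left(G \right)} = \sqrt{-8 + G}$
$-928 + I{\left(-21 \right)} 921 = -928 + \sqrt{-8 - 21} \cdot 921 = -928 + \sqrt{-29} \cdot 921 = -928 + i \sqrt{29} \cdot 921 = -928 + 921 i \sqrt{29}$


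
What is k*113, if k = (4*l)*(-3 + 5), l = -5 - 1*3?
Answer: -7232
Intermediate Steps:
l = -8 (l = -5 - 3 = -8)
k = -64 (k = (4*(-8))*(-3 + 5) = -32*2 = -64)
k*113 = -64*113 = -7232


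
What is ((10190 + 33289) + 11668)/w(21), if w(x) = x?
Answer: 55147/21 ≈ 2626.0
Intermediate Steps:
((10190 + 33289) + 11668)/w(21) = ((10190 + 33289) + 11668)/21 = (43479 + 11668)*(1/21) = 55147*(1/21) = 55147/21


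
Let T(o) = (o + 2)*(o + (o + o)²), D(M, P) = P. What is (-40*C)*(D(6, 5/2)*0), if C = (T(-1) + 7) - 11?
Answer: 0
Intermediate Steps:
T(o) = (2 + o)*(o + 4*o²) (T(o) = (2 + o)*(o + (2*o)²) = (2 + o)*(o + 4*o²))
C = -1 (C = (-(2 + 4*(-1)² + 9*(-1)) + 7) - 11 = (-(2 + 4*1 - 9) + 7) - 11 = (-(2 + 4 - 9) + 7) - 11 = (-1*(-3) + 7) - 11 = (3 + 7) - 11 = 10 - 11 = -1)
(-40*C)*(D(6, 5/2)*0) = (-40*(-1))*((5/2)*0) = 40*((5*(½))*0) = 40*((5/2)*0) = 40*0 = 0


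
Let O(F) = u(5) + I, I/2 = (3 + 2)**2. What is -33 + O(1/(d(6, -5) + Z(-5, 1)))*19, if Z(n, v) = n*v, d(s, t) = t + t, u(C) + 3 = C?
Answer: 955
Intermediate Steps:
u(C) = -3 + C
I = 50 (I = 2*(3 + 2)**2 = 2*5**2 = 2*25 = 50)
d(s, t) = 2*t
O(F) = 52 (O(F) = (-3 + 5) + 50 = 2 + 50 = 52)
-33 + O(1/(d(6, -5) + Z(-5, 1)))*19 = -33 + 52*19 = -33 + 988 = 955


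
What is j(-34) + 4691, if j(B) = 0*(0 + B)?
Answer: 4691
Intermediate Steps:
j(B) = 0 (j(B) = 0*B = 0)
j(-34) + 4691 = 0 + 4691 = 4691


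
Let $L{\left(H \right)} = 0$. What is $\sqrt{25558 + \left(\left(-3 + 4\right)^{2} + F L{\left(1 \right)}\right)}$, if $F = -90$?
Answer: $\sqrt{25559} \approx 159.87$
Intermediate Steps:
$\sqrt{25558 + \left(\left(-3 + 4\right)^{2} + F L{\left(1 \right)}\right)} = \sqrt{25558 + \left(\left(-3 + 4\right)^{2} - 0\right)} = \sqrt{25558 + \left(1^{2} + 0\right)} = \sqrt{25558 + \left(1 + 0\right)} = \sqrt{25558 + 1} = \sqrt{25559}$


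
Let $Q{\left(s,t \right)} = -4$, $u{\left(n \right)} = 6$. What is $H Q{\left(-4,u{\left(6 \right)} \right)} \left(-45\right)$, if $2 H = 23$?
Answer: $2070$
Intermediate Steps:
$H = \frac{23}{2}$ ($H = \frac{1}{2} \cdot 23 = \frac{23}{2} \approx 11.5$)
$H Q{\left(-4,u{\left(6 \right)} \right)} \left(-45\right) = \frac{23}{2} \left(-4\right) \left(-45\right) = \left(-46\right) \left(-45\right) = 2070$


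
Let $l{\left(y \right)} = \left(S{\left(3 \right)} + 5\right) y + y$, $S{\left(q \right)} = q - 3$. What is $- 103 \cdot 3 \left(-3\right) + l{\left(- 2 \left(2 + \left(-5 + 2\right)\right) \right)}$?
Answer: $939$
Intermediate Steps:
$S{\left(q \right)} = -3 + q$
$l{\left(y \right)} = 6 y$ ($l{\left(y \right)} = \left(\left(-3 + 3\right) + 5\right) y + y = \left(0 + 5\right) y + y = 5 y + y = 6 y$)
$- 103 \cdot 3 \left(-3\right) + l{\left(- 2 \left(2 + \left(-5 + 2\right)\right) \right)} = - 103 \cdot 3 \left(-3\right) + 6 \left(- 2 \left(2 + \left(-5 + 2\right)\right)\right) = \left(-103\right) \left(-9\right) + 6 \left(- 2 \left(2 - 3\right)\right) = 927 + 6 \left(\left(-2\right) \left(-1\right)\right) = 927 + 6 \cdot 2 = 927 + 12 = 939$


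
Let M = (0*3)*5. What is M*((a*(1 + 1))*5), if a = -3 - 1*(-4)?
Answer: 0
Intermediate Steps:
M = 0 (M = 0*5 = 0)
a = 1 (a = -3 + 4 = 1)
M*((a*(1 + 1))*5) = 0*((1*(1 + 1))*5) = 0*((1*2)*5) = 0*(2*5) = 0*10 = 0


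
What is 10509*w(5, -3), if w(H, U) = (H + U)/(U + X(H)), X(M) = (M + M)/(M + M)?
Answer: -10509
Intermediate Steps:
X(M) = 1 (X(M) = (2*M)/((2*M)) = (2*M)*(1/(2*M)) = 1)
w(H, U) = (H + U)/(1 + U) (w(H, U) = (H + U)/(U + 1) = (H + U)/(1 + U))
10509*w(5, -3) = 10509*((5 - 3)/(1 - 3)) = 10509*(2/(-2)) = 10509*(-½*2) = 10509*(-1) = -10509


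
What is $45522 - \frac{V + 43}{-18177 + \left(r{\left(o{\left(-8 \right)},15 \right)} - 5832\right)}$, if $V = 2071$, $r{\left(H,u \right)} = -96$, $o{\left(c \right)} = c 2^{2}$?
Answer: $\frac{1097309924}{24105} \approx 45522.0$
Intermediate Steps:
$o{\left(c \right)} = 4 c$ ($o{\left(c \right)} = c 4 = 4 c$)
$45522 - \frac{V + 43}{-18177 + \left(r{\left(o{\left(-8 \right)},15 \right)} - 5832\right)} = 45522 - \frac{2071 + 43}{-18177 - 5928} = 45522 - \frac{2114}{-18177 - 5928} = 45522 - \frac{2114}{-24105} = 45522 - 2114 \left(- \frac{1}{24105}\right) = 45522 - - \frac{2114}{24105} = 45522 + \frac{2114}{24105} = \frac{1097309924}{24105}$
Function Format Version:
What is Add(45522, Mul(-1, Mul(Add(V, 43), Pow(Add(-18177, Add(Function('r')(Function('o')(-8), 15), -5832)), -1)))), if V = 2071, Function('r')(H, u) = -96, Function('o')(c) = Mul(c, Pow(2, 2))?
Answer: Rational(1097309924, 24105) ≈ 45522.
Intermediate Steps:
Function('o')(c) = Mul(4, c) (Function('o')(c) = Mul(c, 4) = Mul(4, c))
Add(45522, Mul(-1, Mul(Add(V, 43), Pow(Add(-18177, Add(Function('r')(Function('o')(-8), 15), -5832)), -1)))) = Add(45522, Mul(-1, Mul(Add(2071, 43), Pow(Add(-18177, Add(-96, -5832)), -1)))) = Add(45522, Mul(-1, Mul(2114, Pow(Add(-18177, -5928), -1)))) = Add(45522, Mul(-1, Mul(2114, Pow(-24105, -1)))) = Add(45522, Mul(-1, Mul(2114, Rational(-1, 24105)))) = Add(45522, Mul(-1, Rational(-2114, 24105))) = Add(45522, Rational(2114, 24105)) = Rational(1097309924, 24105)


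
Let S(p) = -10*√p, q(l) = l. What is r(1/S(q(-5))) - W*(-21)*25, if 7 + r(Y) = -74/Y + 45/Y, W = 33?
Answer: 17318 + 290*I*√5 ≈ 17318.0 + 648.46*I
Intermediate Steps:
r(Y) = -7 - 29/Y (r(Y) = -7 + (-74/Y + 45/Y) = -7 - 29/Y)
r(1/S(q(-5))) - W*(-21)*25 = (-7 - 29*(-10*I*√5)) - 33*(-21)*25 = (-7 - 29*(-10*I*√5)) - (-693)*25 = (-7 - 29*(-10*I*√5)) - 1*(-17325) = (-7 - 29*(-10*I*√5)) + 17325 = (-7 - (-290)*I*√5) + 17325 = (-7 + 290*I*√5) + 17325 = 17318 + 290*I*√5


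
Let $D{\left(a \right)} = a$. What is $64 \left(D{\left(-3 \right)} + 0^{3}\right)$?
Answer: $-192$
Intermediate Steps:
$64 \left(D{\left(-3 \right)} + 0^{3}\right) = 64 \left(-3 + 0^{3}\right) = 64 \left(-3 + 0\right) = 64 \left(-3\right) = -192$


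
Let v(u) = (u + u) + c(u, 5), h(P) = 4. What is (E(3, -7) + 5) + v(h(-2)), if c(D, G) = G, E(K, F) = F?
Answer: 11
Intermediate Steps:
v(u) = 5 + 2*u (v(u) = (u + u) + 5 = 2*u + 5 = 5 + 2*u)
(E(3, -7) + 5) + v(h(-2)) = (-7 + 5) + (5 + 2*4) = -2 + (5 + 8) = -2 + 13 = 11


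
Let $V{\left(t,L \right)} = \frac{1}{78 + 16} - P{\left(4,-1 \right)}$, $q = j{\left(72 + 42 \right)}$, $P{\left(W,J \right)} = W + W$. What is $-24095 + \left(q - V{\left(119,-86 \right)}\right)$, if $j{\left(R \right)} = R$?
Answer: $- \frac{2253463}{94} \approx -23973.0$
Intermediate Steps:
$P{\left(W,J \right)} = 2 W$
$q = 114$ ($q = 72 + 42 = 114$)
$V{\left(t,L \right)} = - \frac{751}{94}$ ($V{\left(t,L \right)} = \frac{1}{78 + 16} - 2 \cdot 4 = \frac{1}{94} - 8 = - \frac{751}{94}$)
$-24095 + \left(q - V{\left(119,-86 \right)}\right) = -24095 + \left(114 - - \frac{751}{94}\right) = -24095 + \left(114 + \frac{751}{94}\right) = -24095 + \frac{11467}{94} = - \frac{2253463}{94}$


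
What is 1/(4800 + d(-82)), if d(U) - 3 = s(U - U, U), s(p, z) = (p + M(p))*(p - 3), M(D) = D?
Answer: 1/4803 ≈ 0.00020820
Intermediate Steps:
s(p, z) = 2*p*(-3 + p) (s(p, z) = (p + p)*(p - 3) = (2*p)*(-3 + p) = 2*p*(-3 + p))
d(U) = 3 (d(U) = 3 + 2*(U - U)*(-3 + (U - U)) = 3 + 2*0*(-3 + 0) = 3 + 2*0*(-3) = 3 + 0 = 3)
1/(4800 + d(-82)) = 1/(4800 + 3) = 1/4803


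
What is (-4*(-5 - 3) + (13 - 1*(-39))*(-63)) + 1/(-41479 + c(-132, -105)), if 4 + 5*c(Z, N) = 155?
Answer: -672299541/207244 ≈ -3244.0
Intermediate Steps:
c(Z, N) = 151/5 (c(Z, N) = -⅘ + (⅕)*155 = -⅘ + 31 = 151/5)
(-4*(-5 - 3) + (13 - 1*(-39))*(-63)) + 1/(-41479 + c(-132, -105)) = (-4*(-5 - 3) + (13 - 1*(-39))*(-63)) + 1/(-41479 + 151/5) = (-4*(-8) + (13 + 39)*(-63)) + 1/(-207244/5) = (32 + 52*(-63)) - 5/207244 = (32 - 3276) - 5/207244 = -3244 - 5/207244 = -672299541/207244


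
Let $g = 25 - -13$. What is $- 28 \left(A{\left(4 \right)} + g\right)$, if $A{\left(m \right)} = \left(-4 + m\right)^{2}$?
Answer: $-1064$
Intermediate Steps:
$g = 38$ ($g = 25 + 13 = 38$)
$- 28 \left(A{\left(4 \right)} + g\right) = - 28 \left(\left(-4 + 4\right)^{2} + 38\right) = - 28 \left(0^{2} + 38\right) = - 28 \left(0 + 38\right) = \left(-28\right) 38 = -1064$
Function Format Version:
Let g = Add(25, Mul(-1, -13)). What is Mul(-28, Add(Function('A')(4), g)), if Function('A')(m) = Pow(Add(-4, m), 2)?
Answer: -1064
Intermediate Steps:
g = 38 (g = Add(25, 13) = 38)
Mul(-28, Add(Function('A')(4), g)) = Mul(-28, Add(Pow(Add(-4, 4), 2), 38)) = Mul(-28, Add(Pow(0, 2), 38)) = Mul(-28, Add(0, 38)) = Mul(-28, 38) = -1064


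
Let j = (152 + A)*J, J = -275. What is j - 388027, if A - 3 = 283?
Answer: -508477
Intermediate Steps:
A = 286 (A = 3 + 283 = 286)
j = -120450 (j = (152 + 286)*(-275) = 438*(-275) = -120450)
j - 388027 = -120450 - 388027 = -508477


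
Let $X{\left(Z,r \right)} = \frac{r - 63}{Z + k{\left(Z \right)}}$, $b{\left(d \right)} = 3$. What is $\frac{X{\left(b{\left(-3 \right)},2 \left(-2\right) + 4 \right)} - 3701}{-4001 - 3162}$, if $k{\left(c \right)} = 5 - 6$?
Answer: $\frac{7465}{14326} \approx 0.52108$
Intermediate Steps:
$k{\left(c \right)} = -1$ ($k{\left(c \right)} = 5 - 6 = -1$)
$X{\left(Z,r \right)} = \frac{-63 + r}{-1 + Z}$ ($X{\left(Z,r \right)} = \frac{r - 63}{Z - 1} = \frac{-63 + r}{-1 + Z}$)
$\frac{X{\left(b{\left(-3 \right)},2 \left(-2\right) + 4 \right)} - 3701}{-4001 - 3162} = \frac{\frac{-63 + \left(2 \left(-2\right) + 4\right)}{-1 + 3} - 3701}{-4001 - 3162} = \frac{\frac{-63 + \left(-4 + 4\right)}{2} - 3701}{-7163} = \left(\frac{-63 + 0}{2} - 3701\right) \left(- \frac{1}{7163}\right) = \left(\frac{1}{2} \left(-63\right) - 3701\right) \left(- \frac{1}{7163}\right) = \left(- \frac{63}{2} - 3701\right) \left(- \frac{1}{7163}\right) = \left(- \frac{7465}{2}\right) \left(- \frac{1}{7163}\right) = \frac{7465}{14326}$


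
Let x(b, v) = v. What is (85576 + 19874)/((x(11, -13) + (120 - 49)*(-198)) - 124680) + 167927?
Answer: 23299933727/138751 ≈ 1.6793e+5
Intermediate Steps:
(85576 + 19874)/((x(11, -13) + (120 - 49)*(-198)) - 124680) + 167927 = (85576 + 19874)/((-13 + (120 - 49)*(-198)) - 124680) + 167927 = 105450/((-13 + 71*(-198)) - 124680) + 167927 = 105450/((-13 - 14058) - 124680) + 167927 = 105450/(-14071 - 124680) + 167927 = 105450/(-138751) + 167927 = 105450*(-1/138751) + 167927 = -105450/138751 + 167927 = 23299933727/138751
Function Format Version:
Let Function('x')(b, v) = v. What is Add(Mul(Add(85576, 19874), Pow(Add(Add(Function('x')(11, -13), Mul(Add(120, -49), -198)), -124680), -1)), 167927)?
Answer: Rational(23299933727, 138751) ≈ 1.6793e+5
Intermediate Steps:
Add(Mul(Add(85576, 19874), Pow(Add(Add(Function('x')(11, -13), Mul(Add(120, -49), -198)), -124680), -1)), 167927) = Add(Mul(Add(85576, 19874), Pow(Add(Add(-13, Mul(Add(120, -49), -198)), -124680), -1)), 167927) = Add(Mul(105450, Pow(Add(Add(-13, Mul(71, -198)), -124680), -1)), 167927) = Add(Mul(105450, Pow(Add(Add(-13, -14058), -124680), -1)), 167927) = Add(Mul(105450, Pow(Add(-14071, -124680), -1)), 167927) = Add(Mul(105450, Pow(-138751, -1)), 167927) = Add(Mul(105450, Rational(-1, 138751)), 167927) = Add(Rational(-105450, 138751), 167927) = Rational(23299933727, 138751)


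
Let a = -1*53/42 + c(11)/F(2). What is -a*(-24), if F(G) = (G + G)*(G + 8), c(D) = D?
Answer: -829/35 ≈ -23.686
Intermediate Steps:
F(G) = 2*G*(8 + G) (F(G) = (2*G)*(8 + G) = 2*G*(8 + G))
a = -829/840 (a = -1*53/42 + 11/((2*2*(8 + 2))) = -53*1/42 + 11/((2*2*10)) = -53/42 + 11/40 = -829/840 ≈ -0.98691)
-a*(-24) = -1*(-829/840)*(-24) = (829/840)*(-24) = -829/35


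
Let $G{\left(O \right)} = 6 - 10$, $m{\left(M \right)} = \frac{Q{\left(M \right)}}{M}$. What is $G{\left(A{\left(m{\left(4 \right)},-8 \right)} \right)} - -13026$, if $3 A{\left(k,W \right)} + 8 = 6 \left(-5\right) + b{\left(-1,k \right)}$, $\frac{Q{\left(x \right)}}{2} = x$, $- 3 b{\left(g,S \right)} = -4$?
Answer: $13022$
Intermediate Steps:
$b{\left(g,S \right)} = \frac{4}{3}$ ($b{\left(g,S \right)} = \left(- \frac{1}{3}\right) \left(-4\right) = \frac{4}{3}$)
$Q{\left(x \right)} = 2 x$
$m{\left(M \right)} = 2$ ($m{\left(M \right)} = \frac{2 M}{M} = 2$)
$A{\left(k,W \right)} = - \frac{110}{9}$ ($A{\left(k,W \right)} = - \frac{8}{3} + \frac{6 \left(-5\right) + \frac{4}{3}}{3} = - \frac{8}{3} + \frac{-30 + \frac{4}{3}}{3} = - \frac{8}{3} + \frac{1}{3} \left(- \frac{86}{3}\right) = - \frac{8}{3} - \frac{86}{9} = - \frac{110}{9}$)
$G{\left(O \right)} = -4$ ($G{\left(O \right)} = 6 - 10 = -4$)
$G{\left(A{\left(m{\left(4 \right)},-8 \right)} \right)} - -13026 = -4 - -13026 = -4 + 13026 = 13022$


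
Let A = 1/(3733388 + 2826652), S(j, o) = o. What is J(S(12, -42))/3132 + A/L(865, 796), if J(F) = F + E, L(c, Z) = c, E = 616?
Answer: 271427121961/1481027430600 ≈ 0.18327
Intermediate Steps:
J(F) = 616 + F (J(F) = F + 616 = 616 + F)
A = 1/6560040 ≈ 1.5244e-7
J(S(12, -42))/3132 + A/L(865, 796) = (616 - 42)/3132 + (1/6560040)/865 = 574*(1/3132) + (1/6560040)*(1/865) = 287/1566 + 1/5674434600 = 271427121961/1481027430600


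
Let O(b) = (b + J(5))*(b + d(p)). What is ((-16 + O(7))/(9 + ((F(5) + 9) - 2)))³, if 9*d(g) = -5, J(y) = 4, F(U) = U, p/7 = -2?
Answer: 120553784/6751269 ≈ 17.856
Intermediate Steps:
p = -14 (p = 7*(-2) = -14)
d(g) = -5/9 (d(g) = (⅑)*(-5) = -5/9)
O(b) = (4 + b)*(-5/9 + b) (O(b) = (b + 4)*(b - 5/9) = (4 + b)*(-5/9 + b))
((-16 + O(7))/(9 + ((F(5) + 9) - 2)))³ = ((-16 + (-20/9 + 7² + (31/9)*7))/(9 + ((5 + 9) - 2)))³ = ((-16 + (-20/9 + 49 + 217/9))/(9 + (14 - 2)))³ = ((-16 + 638/9)/(9 + 12))³ = ((494/9)/21)³ = ((494/9)*(1/21))³ = (494/189)³ = 120553784/6751269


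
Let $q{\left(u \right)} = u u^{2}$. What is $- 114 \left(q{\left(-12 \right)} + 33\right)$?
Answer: $193230$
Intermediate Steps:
$q{\left(u \right)} = u^{3}$
$- 114 \left(q{\left(-12 \right)} + 33\right) = - 114 \left(\left(-12\right)^{3} + 33\right) = - 114 \left(-1728 + 33\right) = \left(-114\right) \left(-1695\right) = 193230$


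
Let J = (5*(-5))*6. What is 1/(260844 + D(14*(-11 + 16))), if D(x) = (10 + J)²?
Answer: 1/280444 ≈ 3.5658e-6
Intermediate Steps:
J = -150 (J = -25*6 = -150)
D(x) = 19600 (D(x) = (10 - 150)² = (-140)² = 19600)
1/(260844 + D(14*(-11 + 16))) = 1/(260844 + 19600) = 1/280444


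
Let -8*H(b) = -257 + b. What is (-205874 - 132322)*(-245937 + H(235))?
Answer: 83173979613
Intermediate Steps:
H(b) = 257/8 - b/8 (H(b) = -(-257 + b)/8 = 257/8 - b/8)
(-205874 - 132322)*(-245937 + H(235)) = (-205874 - 132322)*(-245937 + (257/8 - 1/8*235)) = -338196*(-245937 + (257/8 - 235/8)) = -338196*(-245937 + 11/4) = -338196*(-983737/4) = 83173979613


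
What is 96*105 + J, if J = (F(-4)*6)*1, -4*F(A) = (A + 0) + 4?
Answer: 10080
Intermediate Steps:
F(A) = -1 - A/4 (F(A) = -((A + 0) + 4)/4 = -(A + 4)/4 = -(4 + A)/4 = -1 - A/4)
J = 0 (J = ((-1 - 1/4*(-4))*6)*1 = ((-1 + 1)*6)*1 = (0*6)*1 = 0*1 = 0)
96*105 + J = 96*105 + 0 = 10080 + 0 = 10080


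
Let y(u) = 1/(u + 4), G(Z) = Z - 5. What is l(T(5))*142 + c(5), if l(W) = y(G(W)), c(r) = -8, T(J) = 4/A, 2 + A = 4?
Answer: 134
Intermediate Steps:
A = 2 (A = -2 + 4 = 2)
G(Z) = -5 + Z
T(J) = 2 (T(J) = 4/2 = 4*(1/2) = 2)
y(u) = 1/(4 + u)
l(W) = 1/(-1 + W) (l(W) = 1/(4 + (-5 + W)) = 1/(-1 + W))
l(T(5))*142 + c(5) = 142/(-1 + 2) - 8 = 142/1 - 8 = 1*142 - 8 = 142 - 8 = 134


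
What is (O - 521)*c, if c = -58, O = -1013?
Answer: 88972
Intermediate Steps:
(O - 521)*c = (-1013 - 521)*(-58) = -1534*(-58) = 88972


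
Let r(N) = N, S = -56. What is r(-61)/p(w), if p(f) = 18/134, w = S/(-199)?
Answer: -4087/9 ≈ -454.11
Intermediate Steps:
w = 56/199 (w = -56/(-199) = -56*(-1/199) = 56/199 ≈ 0.28141)
p(f) = 9/67 (p(f) = 18*(1/134) = 9/67)
r(-61)/p(w) = -61/9/67 = -61*67/9 = -4087/9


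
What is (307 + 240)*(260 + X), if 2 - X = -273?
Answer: 292645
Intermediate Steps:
X = 275 (X = 2 - 1*(-273) = 2 + 273 = 275)
(307 + 240)*(260 + X) = (307 + 240)*(260 + 275) = 547*535 = 292645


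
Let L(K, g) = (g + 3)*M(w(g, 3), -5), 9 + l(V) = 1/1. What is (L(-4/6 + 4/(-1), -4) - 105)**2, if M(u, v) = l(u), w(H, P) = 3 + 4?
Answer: 9409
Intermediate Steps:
w(H, P) = 7
l(V) = -8 (l(V) = -9 + 1/1 = -9 + 1 = -8)
M(u, v) = -8
L(K, g) = -24 - 8*g (L(K, g) = (g + 3)*(-8) = (3 + g)*(-8) = -24 - 8*g)
(L(-4/6 + 4/(-1), -4) - 105)**2 = ((-24 - 8*(-4)) - 105)**2 = ((-24 + 32) - 105)**2 = (8 - 105)**2 = (-97)**2 = 9409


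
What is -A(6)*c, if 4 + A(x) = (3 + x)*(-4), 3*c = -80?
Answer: -3200/3 ≈ -1066.7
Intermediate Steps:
c = -80/3 (c = (⅓)*(-80) = -80/3 ≈ -26.667)
A(x) = -16 - 4*x (A(x) = -4 + (3 + x)*(-4) = -4 + (-12 - 4*x) = -16 - 4*x)
-A(6)*c = -(-16 - 4*6)*(-80)/3 = -(-16 - 24)*(-80)/3 = -(-40)*(-80)/3 = -1*3200/3 = -3200/3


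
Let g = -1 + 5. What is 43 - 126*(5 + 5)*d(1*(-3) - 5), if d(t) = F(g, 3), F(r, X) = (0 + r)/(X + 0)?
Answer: -1637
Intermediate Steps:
g = 4
F(r, X) = r/X
d(t) = 4/3
43 - 126*(5 + 5)*d(1*(-3) - 5) = 43 - 126*(5 + 5)*4/3 = 43 - 1260*4/3 = 43 - 126*40/3 = 43 - 1680 = -1637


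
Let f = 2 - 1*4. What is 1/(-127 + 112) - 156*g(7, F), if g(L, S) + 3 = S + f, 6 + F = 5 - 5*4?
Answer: 60839/15 ≈ 4055.9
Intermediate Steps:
f = -2 (f = 2 - 4 = -2)
F = -21 (F = -6 + (5 - 5*4) = -6 + (5 - 20) = -6 - 15 = -21)
g(L, S) = -5 + S (g(L, S) = -3 + (S - 2) = -3 + (-2 + S) = -5 + S)
1/(-127 + 112) - 156*g(7, F) = 1/(-127 + 112) - 156*(-5 - 21) = 1/(-15) - 156*(-26) = -1/15 + 4056 = 60839/15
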